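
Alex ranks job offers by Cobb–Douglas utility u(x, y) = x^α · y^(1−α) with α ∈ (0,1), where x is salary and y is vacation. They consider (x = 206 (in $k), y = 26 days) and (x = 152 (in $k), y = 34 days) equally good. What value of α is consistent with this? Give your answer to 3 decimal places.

Set the two utilities equal: 206^α·26^(1−α) = 152^α·34^(1−α).
(206/152)^α = (34/26)^(1−α); take logs: α·ln(206/152) = (1−α)·ln(34/26), i.e. α·0.303996 = (1−α)·0.268264.
So α/(1−α) = (0.268264)/(0.303996) = 0.882459, and α = 0.882459/1.882459 ≈ 0.469.

α ≈ 0.469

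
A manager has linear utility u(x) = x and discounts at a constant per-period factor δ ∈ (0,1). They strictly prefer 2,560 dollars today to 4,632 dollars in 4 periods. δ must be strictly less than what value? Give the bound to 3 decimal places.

Under u(x) = x this choice says 2560 > δ^4·4632.
Hence δ^4 < 2560/4632 = 0.55268, and x ↦ x^(1/4) is increasing on (0,∞).
δ < (2560/4632)^(1/4) ≈ 0.862.

δ < 0.862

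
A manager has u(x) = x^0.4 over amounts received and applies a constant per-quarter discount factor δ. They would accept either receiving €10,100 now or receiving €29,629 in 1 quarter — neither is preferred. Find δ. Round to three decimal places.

The payoff in 1 quarter is discounted by δ, so u(10100) = δ·u(29629) and δ = u(10100)/u(29629).
Since u(x) = x^0.4, δ = (10100/29629)^0.4 = 0.34088^0.4 = 0.65019.

δ ≈ 0.650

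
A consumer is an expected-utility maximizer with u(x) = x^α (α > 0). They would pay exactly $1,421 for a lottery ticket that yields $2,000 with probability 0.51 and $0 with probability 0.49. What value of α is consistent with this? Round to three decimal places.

The lottery's expected utility is 0.51·u(2000) + 0.49·u(0) = 0.51·2000^α (since u(0) = 0 for α > 0).
Indifference: 1421^α = 0.51·2000^α, so (1421/2000)^α = 0.51.
α = ln(0.51) / ln(1421/2000) = -0.673345/-0.341786 ≈ 1.970.

α ≈ 1.970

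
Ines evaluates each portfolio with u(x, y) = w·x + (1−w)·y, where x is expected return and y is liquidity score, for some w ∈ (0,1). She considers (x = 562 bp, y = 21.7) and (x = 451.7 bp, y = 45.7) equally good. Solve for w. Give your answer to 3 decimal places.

Indifference: w·562 + (1−w)·21.7 = w·451.7 + (1−w)·45.7.
Collecting terms: w·110.3 = (1−w)·24.
The marginal rate of substitution is 24/110.3, so w = 24/(110.3+24) = 0.179.

w = 0.179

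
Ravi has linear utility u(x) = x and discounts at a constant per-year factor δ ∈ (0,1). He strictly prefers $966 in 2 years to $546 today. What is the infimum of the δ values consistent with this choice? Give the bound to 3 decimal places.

δ > 0.752

The preference means 546 < δ^2·966.
So δ^2 > 546/966 = 0.56522; taking the square root of both positive sides preserves the inequality.
δ > (546/966)^(1/2) ≈ 0.752.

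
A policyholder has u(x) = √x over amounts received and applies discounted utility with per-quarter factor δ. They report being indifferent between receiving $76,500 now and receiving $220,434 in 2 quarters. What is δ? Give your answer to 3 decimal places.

Equating discounted utilities: u(76500) = δ^2·u(220434) ⇒ δ^2 = u(76500)/u(220434).
With u(x) = √x: δ^2 = √76500/√220434 = √(76500/220434) = 0.58910.
So δ = 0.58910^(1/2) ≈ 0.768.

δ ≈ 0.768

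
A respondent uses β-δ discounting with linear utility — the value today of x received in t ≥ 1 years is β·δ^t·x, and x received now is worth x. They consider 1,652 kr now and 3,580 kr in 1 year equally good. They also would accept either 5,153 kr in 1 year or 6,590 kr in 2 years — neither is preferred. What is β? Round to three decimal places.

β ≈ 0.590

The second indifference involves only future payoffs, so β cancels: β·δ^1·5153 = β·δ^2·6590, giving δ = 5153/6590 = 0.78194.
Substituting δ into 1652 = β·δ·3580: β = 1652/(2799.354) ≈ 0.590.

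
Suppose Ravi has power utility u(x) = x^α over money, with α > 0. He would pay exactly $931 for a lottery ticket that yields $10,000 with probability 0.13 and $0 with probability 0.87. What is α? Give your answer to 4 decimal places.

α ≈ 0.8594

Since u(0) = 0, the lottery's EU is 0.13·10000^α.
Setting u(931) equal to that: 931^α = 0.13·10000^α ⇒ (931/10000)^α = 0.13.
Take logs: α = ln 0.13 / ln(931/10000) ≈ 0.859373.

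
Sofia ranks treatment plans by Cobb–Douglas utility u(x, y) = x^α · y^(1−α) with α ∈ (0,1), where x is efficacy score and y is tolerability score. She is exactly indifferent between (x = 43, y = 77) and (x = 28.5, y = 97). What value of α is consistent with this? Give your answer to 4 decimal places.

α ≈ 0.3596

Set the two utilities equal: 43^α·77^(1−α) = 28.5^α·97^(1−α).
(43/28.5)^α = (97/77)^(1−α); take logs: α·ln(43/28.5) = (1−α)·ln(97/77), i.e. α·0.4112960 = (1−α)·0.2309056.
With A = 0.4112960 and B = 0.2309056: α·A = (1−α)·B, so α = B/(A+B) = 0.2309056/0.6422016 ≈ 0.3596.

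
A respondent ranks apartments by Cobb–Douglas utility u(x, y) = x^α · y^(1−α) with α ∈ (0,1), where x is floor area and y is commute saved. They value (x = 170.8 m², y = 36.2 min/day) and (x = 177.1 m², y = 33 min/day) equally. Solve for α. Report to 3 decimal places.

α ≈ 0.719

The Cobb–Douglas utilities coincide, so 170.8^α·36.2^(1−α) = 177.1^α·33^(1−α).
Taking logs: α·ln 170.8 + (1−α)·ln 36.2 = α·ln 177.1 + (1−α)·ln 33, i.e. α·-0.036221 = (1−α)·-0.092552.
Thus α·(-0.128773) = -0.092552, so α = -0.092552/-0.128773 ≈ 0.719.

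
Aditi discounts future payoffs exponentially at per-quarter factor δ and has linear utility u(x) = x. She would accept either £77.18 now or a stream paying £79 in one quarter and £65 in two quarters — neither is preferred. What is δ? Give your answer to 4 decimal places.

Equating present values: 77.18 = 79δ + 65δ².
Rearranged: 65δ² + 79δ − 77.18 = 0.
δ = (−79 + √(79² + 4·65·77.18)) / (2·65) = (−79 + √26307.80) / 130 ≈ 0.6400.

δ ≈ 0.6400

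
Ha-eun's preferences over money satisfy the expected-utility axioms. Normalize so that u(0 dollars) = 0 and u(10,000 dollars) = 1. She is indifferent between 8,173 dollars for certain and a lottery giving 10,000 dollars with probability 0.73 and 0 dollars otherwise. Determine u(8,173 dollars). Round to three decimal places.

The indifference gives u(8,173 dollars) = 0.73·u(10,000 dollars) + 0.27·u(0 dollars) = 0.73·1 + 0.27·0 = 0.73.

0.730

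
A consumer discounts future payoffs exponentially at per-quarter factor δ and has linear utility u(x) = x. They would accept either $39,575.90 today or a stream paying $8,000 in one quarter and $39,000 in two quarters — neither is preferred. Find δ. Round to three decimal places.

Equating present values: 39575.90 = 8000δ + 39000δ².
Rearranged: 39000δ² + 8000δ − 39575.90 = 0.
By the quadratic formula (taking the positive root), δ = (−8000 + √6237840400.00) / 78000 ≈ 0.910.

δ ≈ 0.910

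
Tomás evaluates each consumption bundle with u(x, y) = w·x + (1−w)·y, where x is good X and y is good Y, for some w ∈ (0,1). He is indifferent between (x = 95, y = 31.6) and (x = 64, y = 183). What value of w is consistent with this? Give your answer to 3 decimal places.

Indifference: w·95 + (1−w)·31.6 = w·64 + (1−w)·183.
Rearranging, 31·w − 151.4·(1−w) = 0.
The marginal rate of substitution is 151.4/31, so w = 151.4/(31+151.4) = 0.830.

w = 0.830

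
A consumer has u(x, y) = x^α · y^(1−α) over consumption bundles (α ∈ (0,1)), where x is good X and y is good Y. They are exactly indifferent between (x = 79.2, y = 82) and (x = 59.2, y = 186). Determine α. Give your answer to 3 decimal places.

α ≈ 0.738

Set the two utilities equal: 79.2^α·82^(1−α) = 59.2^α·186^(1−α).
Taking logs: α·ln 79.2 + (1−α)·ln 82 = α·ln 59.2 + (1−α)·ln 186, i.e. α·0.291055 = (1−α)·0.819027.
Thus α·(1.110082) = 0.819027, so α = 0.819027/1.110082 ≈ 0.738.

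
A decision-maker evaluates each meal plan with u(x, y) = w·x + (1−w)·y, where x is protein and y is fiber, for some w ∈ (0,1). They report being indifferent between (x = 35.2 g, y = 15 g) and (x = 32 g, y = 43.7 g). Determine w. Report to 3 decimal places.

w = 0.900

u(35.2,15) = u(32,43.7) means w·35.2 + (1−w)·15 = w·32 + (1−w)·43.7.
Rearranging, 3.2·w − 28.7·(1−w) = 0.
So w/(1−w) = 28.7/3.2 = 8.9687, giving w = 28.7/(3.2+28.7) = 0.900.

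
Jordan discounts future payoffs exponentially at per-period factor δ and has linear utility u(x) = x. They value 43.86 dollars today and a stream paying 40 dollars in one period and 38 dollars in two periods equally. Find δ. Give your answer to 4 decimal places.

δ ≈ 0.6700

Equating present values: 43.86 = 40δ + 38δ².
That is, 38δ² + 40δ − 43.86 = 0, a quadratic in δ.
δ = (−40 + √(40² + 4·38·43.86)) / (2·38) = (−40 + √8266.72) / 76 ≈ 0.6700.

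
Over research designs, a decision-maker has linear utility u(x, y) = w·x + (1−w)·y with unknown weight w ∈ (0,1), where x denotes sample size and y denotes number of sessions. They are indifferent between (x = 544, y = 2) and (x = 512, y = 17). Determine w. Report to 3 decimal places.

Equating utilities: w·544 + (1−w)·2 = w·512 + (1−w)·17.
Collecting terms: w·32 = (1−w)·15.
So w/(1−w) = 15/32 = 0.4688, giving w = 15/(32+15) = 0.319.

w = 0.319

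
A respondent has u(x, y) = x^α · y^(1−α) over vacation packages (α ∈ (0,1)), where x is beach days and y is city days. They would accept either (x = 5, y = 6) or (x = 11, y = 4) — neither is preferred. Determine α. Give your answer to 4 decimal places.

α ≈ 0.3396

Indifference: 5^α · 6^(1−α) = 11^α · 4^(1−α).
(5/11)^α = (4/6)^(1−α); take logs: α·ln(5/11) = (1−α)·ln(4/6), i.e. α·-0.7884574 = (1−α)·-0.4054651.
With A = -0.7884574 and B = -0.4054651: α·A = (1−α)·B, so α = B/(A+B) = -0.4054651/-1.1939225 ≈ 0.3396.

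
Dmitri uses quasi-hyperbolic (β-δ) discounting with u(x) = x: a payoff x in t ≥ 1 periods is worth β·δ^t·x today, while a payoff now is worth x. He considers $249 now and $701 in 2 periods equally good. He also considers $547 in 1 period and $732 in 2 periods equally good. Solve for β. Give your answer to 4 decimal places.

β ≈ 0.6361

Both payoffs in the second observation are in the future, so β drops out: δ^1·547 = δ^2·732 ⇒ δ = 547/732 = 0.74727.
The first indifference: 249 = β·δ^2·701, so β = 249/(δ^2·701) = 249/(0.55841·701) ≈ 0.6361.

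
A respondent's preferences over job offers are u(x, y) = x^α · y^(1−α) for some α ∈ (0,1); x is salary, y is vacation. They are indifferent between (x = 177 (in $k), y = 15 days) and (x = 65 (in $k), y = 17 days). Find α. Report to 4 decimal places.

Set the two utilities equal: 177^α·15^(1−α) = 65^α·17^(1−α).
(177/65)^α = (17/15)^(1−α); take logs: α·ln(177/65) = (1−α)·ln(17/15), i.e. α·1.0017625 = (1−α)·0.1251631.
Thus α·(1.1269256) = 0.1251631, so α = 0.1251631/1.1269256 ≈ 0.1111.

α ≈ 0.1111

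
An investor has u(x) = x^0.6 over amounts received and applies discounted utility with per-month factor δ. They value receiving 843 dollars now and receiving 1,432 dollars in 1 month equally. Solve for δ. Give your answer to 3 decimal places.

δ ≈ 0.728

Indifference means u(843) = δ · u(1432), so δ = u(843)/u(1432).
With u(x) = x^0.6: δ = 843^0.6/1432^0.6 = (843/1432)^0.6 = 0.72766.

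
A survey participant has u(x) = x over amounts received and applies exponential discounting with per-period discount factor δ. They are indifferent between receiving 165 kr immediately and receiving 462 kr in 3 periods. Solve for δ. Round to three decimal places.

δ ≈ 0.709

The payoff in 3 periods is discounted by δ^3, so u(165) = δ^3·u(462) and δ^3 = u(165)/u(462).
With u(x) = x: δ^3 = 165/462 = 0.35714.
Taking the cube root: δ = 0.35714^(1/3) ≈ 0.709.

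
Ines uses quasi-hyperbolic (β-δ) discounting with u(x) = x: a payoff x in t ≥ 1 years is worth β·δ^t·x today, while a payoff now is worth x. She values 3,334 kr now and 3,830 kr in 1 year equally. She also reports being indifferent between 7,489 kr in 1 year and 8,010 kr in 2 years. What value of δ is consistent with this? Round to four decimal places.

Both payoffs in the second observation are in the future, so β drops out: δ^1·7489 = δ^2·8010 ⇒ δ = 7489/8010 = 0.93496.

δ ≈ 0.9350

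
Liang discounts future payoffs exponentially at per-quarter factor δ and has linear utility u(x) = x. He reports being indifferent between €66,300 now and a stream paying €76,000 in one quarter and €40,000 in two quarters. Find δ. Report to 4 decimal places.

Present value of the stream is 76000·δ + 40000·δ². Indifference gives 76000δ + 40000δ² = 66300.
That is, 40000δ² + 76000δ − 66300 = 0, a quadratic in δ.
The positive root is δ = [−76000 + √(76000² + 4·40000·66300)] / (2·40000) = (−76000 + 128000.000)/80000 ≈ 0.6500.

δ ≈ 0.6500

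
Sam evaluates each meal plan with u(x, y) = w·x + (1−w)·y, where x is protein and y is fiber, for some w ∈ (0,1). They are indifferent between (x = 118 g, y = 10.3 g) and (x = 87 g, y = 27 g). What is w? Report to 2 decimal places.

Indifference: w·118 + (1−w)·10.3 = w·87 + (1−w)·27.
Collecting terms: w·31 = (1−w)·16.7.
Hence w = 16.7/(31+16.7) = 16.7/47.7 = 0.35.

w = 0.35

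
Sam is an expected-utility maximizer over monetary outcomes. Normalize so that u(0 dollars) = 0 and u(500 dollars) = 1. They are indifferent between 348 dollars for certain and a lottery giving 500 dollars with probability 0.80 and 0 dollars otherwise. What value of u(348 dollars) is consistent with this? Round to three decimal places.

By the standard-gamble method, u(348 dollars) is just the indifference probability on the best outcome: 0.80.

0.800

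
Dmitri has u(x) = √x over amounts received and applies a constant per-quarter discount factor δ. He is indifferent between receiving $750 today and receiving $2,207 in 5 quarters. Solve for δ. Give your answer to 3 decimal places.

δ ≈ 0.898

The payoff in 5 quarters is discounted by δ^5, so u(750) = δ^5·u(2207) and δ^5 = u(750)/u(2207).
Since u(x) = √x, δ^5 = √(750/2207) = 0.58295.
Taking the 5th root: δ = 0.58295^(1/5) ≈ 0.898.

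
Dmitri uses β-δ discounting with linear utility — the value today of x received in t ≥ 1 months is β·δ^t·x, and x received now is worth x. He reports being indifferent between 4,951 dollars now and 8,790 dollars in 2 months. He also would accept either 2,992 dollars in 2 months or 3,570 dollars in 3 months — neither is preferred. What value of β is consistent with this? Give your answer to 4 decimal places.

β ≈ 0.8019

Both payoffs in the second observation are in the future, so β drops out: δ^2·2992 = δ^3·3570 ⇒ δ = 2992/3570 = 0.83810.
Now use the now-vs-future pair: 4951 = β·δ^2·8790 gives β = 4951/(0.70240·8790) ≈ 0.8019.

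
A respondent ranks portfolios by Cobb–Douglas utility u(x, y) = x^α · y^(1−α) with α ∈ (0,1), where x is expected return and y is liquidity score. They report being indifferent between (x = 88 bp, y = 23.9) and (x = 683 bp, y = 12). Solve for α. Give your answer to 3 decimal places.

Indifference: 88^α · 23.9^(1−α) = 683^α · 12^(1−α).
Taking logs: α·ln 88 + (1−α)·ln 23.9 = α·ln 683 + (1−α)·ln 12, i.e. α·-2.049158 = (1−α)·-0.688972.
Thus α·(-2.738130) = -0.688972, so α = -0.688972/-2.738130 ≈ 0.252.

α ≈ 0.252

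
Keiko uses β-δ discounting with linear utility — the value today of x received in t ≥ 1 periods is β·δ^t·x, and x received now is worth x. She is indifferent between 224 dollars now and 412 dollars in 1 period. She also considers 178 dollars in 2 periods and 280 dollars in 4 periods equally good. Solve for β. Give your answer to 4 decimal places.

Both payoffs in the second observation are in the future, so β drops out: δ^2·178 = δ^4·280 ⇒ δ^2 = 178/280 = 0.63571, so δ = 0.79732.
Substituting δ into 224 = β·δ·412: β = 224/(328.495) ≈ 0.6819.

β ≈ 0.6819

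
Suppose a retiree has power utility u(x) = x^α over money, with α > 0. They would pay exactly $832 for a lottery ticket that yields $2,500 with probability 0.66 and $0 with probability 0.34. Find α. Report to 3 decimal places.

α ≈ 0.378

The lottery's expected utility is 0.66·u(2500) + 0.34·u(0) = 0.66·2500^α (since u(0) = 0 for α > 0).
Setting u(832) equal to that: 832^α = 0.66·2500^α ⇒ (832/2500)^α = 0.66.
Take logs: α = ln 0.66 / ln(832/2500) ≈ 0.37767.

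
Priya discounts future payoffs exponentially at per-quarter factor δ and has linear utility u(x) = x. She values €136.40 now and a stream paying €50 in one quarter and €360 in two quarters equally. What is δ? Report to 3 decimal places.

δ ≈ 0.550

The stream is worth 50δ + 360δ² today, so 50δ + 360δ² = 136.40.
Rearranged: 360δ² + 50δ − 136.40 = 0.
By the quadratic formula (taking the positive root), δ = (−50 + √198916.00) / 720 ≈ 0.550.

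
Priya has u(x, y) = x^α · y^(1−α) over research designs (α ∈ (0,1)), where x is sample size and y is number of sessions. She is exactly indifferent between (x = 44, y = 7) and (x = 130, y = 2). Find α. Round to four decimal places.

Set the two utilities equal: 44^α·7^(1−α) = 130^α·2^(1−α).
(44/130)^α = (2/7)^(1−α); take logs: α·ln(44/130) = (1−α)·ln(2/7), i.e. α·-1.0833448 = (1−α)·-1.2527630.
Thus α·(-2.3361078) = -1.2527630, so α = -1.2527630/-2.3361078 ≈ 0.5363.

α ≈ 0.5363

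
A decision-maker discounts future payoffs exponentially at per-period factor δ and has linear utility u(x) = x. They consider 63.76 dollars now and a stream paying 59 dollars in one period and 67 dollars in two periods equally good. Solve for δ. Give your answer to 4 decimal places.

The stream is worth 59δ + 67δ² today, so 59δ + 67δ² = 63.76.
That is, 67δ² + 59δ − 63.76 = 0, a quadratic in δ.
By the quadratic formula (taking the positive root), δ = (−59 + √20568.68) / 134 ≈ 0.6300.

δ ≈ 0.6300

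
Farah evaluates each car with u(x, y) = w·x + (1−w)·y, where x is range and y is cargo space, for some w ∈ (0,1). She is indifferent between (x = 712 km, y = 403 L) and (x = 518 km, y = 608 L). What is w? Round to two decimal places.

u(712,403) = u(518,608) means w·712 + (1−w)·403 = w·518 + (1−w)·608.
Collecting terms: w·194 = (1−w)·205.
Hence w = 205/(194+205) = 205/399 = 0.51.

w = 0.51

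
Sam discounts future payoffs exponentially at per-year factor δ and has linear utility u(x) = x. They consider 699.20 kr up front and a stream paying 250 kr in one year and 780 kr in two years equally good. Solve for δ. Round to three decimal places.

δ ≈ 0.800

Present value of the stream is 250·δ + 780·δ². Indifference gives 250δ + 780δ² = 699.20.
That is, 780δ² + 250δ − 699.20 = 0, a quadratic in δ.
δ = (−250 + √(250² + 4·780·699.20)) / (2·780) = (−250 + √2244004.00) / 1560 ≈ 0.800.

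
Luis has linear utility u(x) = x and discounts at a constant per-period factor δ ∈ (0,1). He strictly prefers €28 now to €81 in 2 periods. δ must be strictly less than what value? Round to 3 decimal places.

δ < 0.588

Comparing present values: 28 > δ^2·81.
So δ^2 < 28/81 = 0.34568; taking the square root of both positive sides preserves the inequality.
δ < 0.34568^(1/2) = 0.588.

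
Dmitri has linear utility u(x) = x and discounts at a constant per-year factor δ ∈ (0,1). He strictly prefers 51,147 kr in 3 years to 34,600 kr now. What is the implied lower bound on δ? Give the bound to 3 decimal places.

δ > 0.878

Comparing present values: 34600 < δ^3·51147.
So δ^3 > 34600/51147 = 0.67648; taking the cube root of both positive sides preserves the inequality.
δ > 0.67648^(1/3) = 0.878.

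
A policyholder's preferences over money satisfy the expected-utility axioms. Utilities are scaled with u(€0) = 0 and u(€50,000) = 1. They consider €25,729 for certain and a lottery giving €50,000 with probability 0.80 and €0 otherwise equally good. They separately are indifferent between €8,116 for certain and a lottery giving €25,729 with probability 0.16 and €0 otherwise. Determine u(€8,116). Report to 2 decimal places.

The first gamble pins u(€25,729): it must equal 0.80·1 + 0.20·0 = 0.80.
Then u(€8,116) = 0.16·u(€25,729) + 0.84·u(€0) = 0.16·0.80 + 0.84·0.00 = 0.1280.

0.13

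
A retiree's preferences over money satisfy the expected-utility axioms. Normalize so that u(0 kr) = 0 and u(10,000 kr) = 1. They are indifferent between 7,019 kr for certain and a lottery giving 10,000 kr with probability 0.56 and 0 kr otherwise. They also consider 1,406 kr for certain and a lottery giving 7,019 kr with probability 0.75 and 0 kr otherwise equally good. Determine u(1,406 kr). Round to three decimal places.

0.420

From the first indifference, u(7,019 kr) = 0.56·u(10,000 kr) + 0.44·u(0 kr) = 0.56·1 + 0.44·0 = 0.56.
Chaining: u(1,406 kr) = 0.75·0.56 + 0.25·0.00 = 0.4200.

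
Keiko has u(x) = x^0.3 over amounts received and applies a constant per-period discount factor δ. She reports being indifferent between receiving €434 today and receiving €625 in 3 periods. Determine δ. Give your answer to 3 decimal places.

δ ≈ 0.964

The payoff in 3 periods is discounted by δ^3, so u(434) = δ^3·u(625) and δ^3 = u(434)/u(625).
With u(x) = x^0.3: δ^3 = 434^0.3/625^0.3 = (434/625)^0.3 = 0.89636.
So δ = 0.89636^(1/3) ≈ 0.964.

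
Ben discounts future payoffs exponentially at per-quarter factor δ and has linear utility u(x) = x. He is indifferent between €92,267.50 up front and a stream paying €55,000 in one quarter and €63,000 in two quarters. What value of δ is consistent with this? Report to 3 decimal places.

δ ≈ 0.850

Present value of the stream is 55000·δ + 63000·δ². Indifference gives 55000δ + 63000δ² = 92267.50.
Rearranged: 63000δ² + 55000δ − 92267.50 = 0.
By the quadratic formula (taking the positive root), δ = (−55000 + √26276410000.00) / 126000 ≈ 0.850.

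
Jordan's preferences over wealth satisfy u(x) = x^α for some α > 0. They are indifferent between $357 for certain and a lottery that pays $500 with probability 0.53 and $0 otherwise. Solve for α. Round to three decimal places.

α ≈ 1.885

The lottery's expected utility is 0.53·u(500) + 0.47·u(0) = 0.53·500^α (since u(0) = 0 for α > 0).
Indifference: 357^α = 0.53·500^α, so (357/500)^α = 0.53.
α = ln(0.53) / ln(357/500) = -0.634878/-0.336872 ≈ 1.885.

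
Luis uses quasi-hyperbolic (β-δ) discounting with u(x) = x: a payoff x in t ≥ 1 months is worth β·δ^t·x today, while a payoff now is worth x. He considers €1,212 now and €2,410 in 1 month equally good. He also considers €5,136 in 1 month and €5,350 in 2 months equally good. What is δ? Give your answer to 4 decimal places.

δ ≈ 0.9600

The second indifference involves only future payoffs, so β cancels: β·δ^1·5136 = β·δ^2·5350, giving δ = 5136/5350 = 0.96000.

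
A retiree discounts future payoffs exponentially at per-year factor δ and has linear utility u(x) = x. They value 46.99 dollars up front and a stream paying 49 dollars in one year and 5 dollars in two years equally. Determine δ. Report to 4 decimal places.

δ ≈ 0.8800

Equating present values: 46.99 = 49δ + 5δ².
Rearranged: 5δ² + 49δ − 46.99 = 0.
By the quadratic formula (taking the positive root), δ = (−49 + √3340.80) / 10 ≈ 0.8800.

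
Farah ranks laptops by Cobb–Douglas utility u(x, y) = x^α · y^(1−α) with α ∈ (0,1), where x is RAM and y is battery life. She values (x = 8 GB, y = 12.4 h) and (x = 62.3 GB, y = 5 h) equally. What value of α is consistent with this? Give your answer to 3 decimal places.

Set the two utilities equal: 8^α·12.4^(1−α) = 62.3^α·5^(1−α).
Taking logs: α·ln 8 + (1−α)·ln 12.4 = α·ln 62.3 + (1−α)·ln 5, i.e. α·-2.052520 = (1−α)·-0.908259.
Thus α·(-2.960779) = -0.908259, so α = -0.908259/-2.960779 ≈ 0.307.

α ≈ 0.307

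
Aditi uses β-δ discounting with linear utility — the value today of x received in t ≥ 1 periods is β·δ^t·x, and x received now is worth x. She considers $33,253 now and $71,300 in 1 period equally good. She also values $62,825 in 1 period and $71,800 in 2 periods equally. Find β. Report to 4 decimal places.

β ≈ 0.5330

The second indifference involves only future payoffs, so β cancels: β·δ^1·62825 = β·δ^2·71800, giving δ = 62825/71800 = 0.87500.
Now use the now-vs-future pair: 33253 = β·δ·71300 gives β = 33253/(0.87500·71300) ≈ 0.5330.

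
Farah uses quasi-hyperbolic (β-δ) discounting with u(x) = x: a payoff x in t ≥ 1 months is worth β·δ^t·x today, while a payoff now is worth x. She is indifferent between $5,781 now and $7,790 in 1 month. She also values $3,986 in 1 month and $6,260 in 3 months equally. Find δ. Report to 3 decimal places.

δ ≈ 0.798

Both payoffs in the second observation are in the future, so β drops out: δ^1·3986 = δ^3·6260 ⇒ δ^2 = 3986/6260 = 0.63674, so δ = 0.79796.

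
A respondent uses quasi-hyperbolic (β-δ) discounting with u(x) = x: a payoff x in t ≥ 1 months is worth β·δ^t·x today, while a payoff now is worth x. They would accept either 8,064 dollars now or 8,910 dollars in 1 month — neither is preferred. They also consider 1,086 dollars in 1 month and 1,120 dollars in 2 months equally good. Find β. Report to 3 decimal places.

The second indifference involves only future payoffs, so β cancels: β·δ^1·1086 = β·δ^2·1120, giving δ = 1086/1120 = 0.96964.
The first indifference: 8064 = β·δ·8910, so β = 8064/(δ·8910) = 8064/(0.96964·8910) ≈ 0.933.

β ≈ 0.933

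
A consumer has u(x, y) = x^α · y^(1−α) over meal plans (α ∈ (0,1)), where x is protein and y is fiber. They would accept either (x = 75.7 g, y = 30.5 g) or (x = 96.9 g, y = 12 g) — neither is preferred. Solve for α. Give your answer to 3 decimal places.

Indifference: 75.7^α · 30.5^(1−α) = 96.9^α · 12^(1−α).
(75.7/96.9)^α = (12/30.5)^(1−α); take logs: α·ln(75.7/96.9) = (1−α)·ln(12/30.5), i.e. α·-0.246901 = (1−α)·-0.932820.
Thus α·(-1.179721) = -0.932820, so α = -0.932820/-1.179721 ≈ 0.791.

α ≈ 0.791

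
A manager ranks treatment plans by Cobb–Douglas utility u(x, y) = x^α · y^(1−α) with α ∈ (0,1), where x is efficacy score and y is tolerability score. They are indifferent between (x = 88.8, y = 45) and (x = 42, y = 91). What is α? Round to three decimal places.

The Cobb–Douglas utilities coincide, so 88.8^α·45^(1−α) = 42^α·91^(1−α).
Rearrange to (88.8/42)^α = (91/45)^(1−α) and take logs: α·0.748717 = (1−α)·0.704197.
With A = 0.748717 and B = 0.704197: α·A = (1−α)·B, so α = B/(A+B) = 0.704197/1.452914 ≈ 0.485.

α ≈ 0.485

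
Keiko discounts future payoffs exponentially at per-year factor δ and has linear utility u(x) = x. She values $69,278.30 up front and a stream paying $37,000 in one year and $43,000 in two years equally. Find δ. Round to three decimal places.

δ ≈ 0.910

Present value of the stream is 37000·δ + 43000·δ². Indifference gives 37000δ + 43000δ² = 69278.30.
Rearranged: 43000δ² + 37000δ − 69278.30 = 0.
δ = (−37000 + √(37000² + 4·43000·69278.30)) / (2·43000) = (−37000 + √13284867600.00) / 86000 ≈ 0.910.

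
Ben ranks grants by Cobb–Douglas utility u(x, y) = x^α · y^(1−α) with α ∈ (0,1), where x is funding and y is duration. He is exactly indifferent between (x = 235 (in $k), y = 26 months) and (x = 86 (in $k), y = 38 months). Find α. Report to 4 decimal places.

Indifference: 235^α · 26^(1−α) = 86^α · 38^(1−α).
Taking logs: α·ln 235 + (1−α)·ln 26 = α·ln 86 + (1−α)·ln 38, i.e. α·1.0052382 = (1−α)·0.3794896.
With A = 1.0052382 and B = 0.3794896: α·A = (1−α)·B, so α = B/(A+B) = 0.3794896/1.3847278 ≈ 0.2741.

α ≈ 0.2741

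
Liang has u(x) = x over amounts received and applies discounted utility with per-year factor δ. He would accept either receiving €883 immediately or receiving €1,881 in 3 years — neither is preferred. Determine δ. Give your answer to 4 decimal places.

δ ≈ 0.7772

Equating discounted utilities: u(883) = δ^3·u(1881) ⇒ δ^3 = u(883)/u(1881).
With u(x) = x: δ^3 = 883/1881 = 0.46943.
Taking the cube root: δ = 0.46943^(1/3) ≈ 0.7772.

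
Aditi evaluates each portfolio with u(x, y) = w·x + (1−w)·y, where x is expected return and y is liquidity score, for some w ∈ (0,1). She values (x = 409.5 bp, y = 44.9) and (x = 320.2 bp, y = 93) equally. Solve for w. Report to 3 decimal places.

w = 0.350

u(409.5,44.9) = u(320.2,93) means w·409.5 + (1−w)·44.9 = w·320.2 + (1−w)·93.
Rearranging, 89.3·w − 48.1·(1−w) = 0.
So w/(1−w) = 48.1/89.3 = 0.5386, giving w = 48.1/(89.3+48.1) = 0.350.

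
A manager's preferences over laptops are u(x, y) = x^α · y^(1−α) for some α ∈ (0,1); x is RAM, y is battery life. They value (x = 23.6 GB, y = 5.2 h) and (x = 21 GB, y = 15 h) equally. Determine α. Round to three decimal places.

α ≈ 0.901

Indifference: 23.6^α · 5.2^(1−α) = 21^α · 15^(1−α).
Rearrange to (23.6/21)^α = (15/5.2)^(1−α) and take logs: α·0.116724 = (1−α)·1.059392.
So α/(1−α) = (1.059392)/(0.116724) = 9.076043, and α = 9.076043/10.076043 ≈ 0.901.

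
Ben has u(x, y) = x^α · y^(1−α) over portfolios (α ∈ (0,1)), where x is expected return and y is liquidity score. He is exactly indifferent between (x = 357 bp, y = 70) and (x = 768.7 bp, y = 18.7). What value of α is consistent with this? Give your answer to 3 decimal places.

The Cobb–Douglas utilities coincide, so 357^α·70^(1−α) = 768.7^α·18.7^(1−α).
Rearrange to (357/768.7)^α = (18.7/70)^(1−α) and take logs: α·-0.766965 = (1−α)·-1.319972.
With A = -0.766965 and B = -1.319972: α·A = (1−α)·B, so α = B/(A+B) = -1.319972/-2.086937 ≈ 0.632.

α ≈ 0.632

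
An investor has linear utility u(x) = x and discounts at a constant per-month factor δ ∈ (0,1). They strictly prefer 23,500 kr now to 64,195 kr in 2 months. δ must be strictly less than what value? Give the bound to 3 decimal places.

δ < 0.605

Under u(x) = x this choice says 23500 > δ^2·64195.
So δ^2 < 23500/64195 = 0.36607; taking the square root of both positive sides preserves the inequality.
δ < 0.36607^(1/2) = 0.605.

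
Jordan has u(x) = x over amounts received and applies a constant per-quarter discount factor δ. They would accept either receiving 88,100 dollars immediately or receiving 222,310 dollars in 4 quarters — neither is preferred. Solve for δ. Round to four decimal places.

δ ≈ 0.7934

Equating discounted utilities: u(88100) = δ^4·u(222310) ⇒ δ^4 = u(88100)/u(222310).
With u(x) = x: δ^4 = 88100/222310 = 0.39629.
So δ = 0.39629^(1/4) ≈ 0.7934.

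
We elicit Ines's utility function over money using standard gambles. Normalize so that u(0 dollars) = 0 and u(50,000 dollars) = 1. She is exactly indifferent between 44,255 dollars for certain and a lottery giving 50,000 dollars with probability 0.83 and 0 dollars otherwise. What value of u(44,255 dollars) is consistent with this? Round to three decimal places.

By the standard-gamble method, u(44,255 dollars) is just the indifference probability on the best outcome: 0.83.

0.830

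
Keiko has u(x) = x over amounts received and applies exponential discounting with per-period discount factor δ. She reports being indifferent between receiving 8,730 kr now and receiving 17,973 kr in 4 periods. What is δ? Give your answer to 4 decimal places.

δ ≈ 0.8348

Equating discounted utilities: u(8730) = δ^4·u(17973) ⇒ δ^4 = u(8730)/u(17973).
With u(x) = x: δ^4 = 8730/17973 = 0.48573.
Taking the 4th root: δ = 0.48573^(1/4) ≈ 0.8348.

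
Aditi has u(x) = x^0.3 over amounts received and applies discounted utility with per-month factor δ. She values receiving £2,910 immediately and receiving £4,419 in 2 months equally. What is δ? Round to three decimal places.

Indifference means u(2910) = δ^2 · u(4419), so δ^2 = u(2910)/u(4419).
Since u(x) = x^0.3, δ^2 = (2910/4419)^0.3 = 0.65852^0.3 = 0.88221.
So δ = 0.88221^(1/2) ≈ 0.939.

δ ≈ 0.939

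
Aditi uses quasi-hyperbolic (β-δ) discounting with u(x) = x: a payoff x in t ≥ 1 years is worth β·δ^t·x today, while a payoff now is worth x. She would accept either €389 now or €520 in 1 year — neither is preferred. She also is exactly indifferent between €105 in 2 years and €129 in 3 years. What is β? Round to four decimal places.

β ≈ 0.9191

Both payoffs in the second observation are in the future, so β drops out: δ^2·105 = δ^3·129 ⇒ δ = 105/129 = 0.81395.
Substituting δ into 389 = β·δ·520: β = 389/(423.256) ≈ 0.9191.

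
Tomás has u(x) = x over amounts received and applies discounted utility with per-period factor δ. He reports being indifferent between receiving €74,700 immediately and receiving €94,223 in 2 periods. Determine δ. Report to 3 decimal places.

δ ≈ 0.890

The payoff in 2 periods is discounted by δ^2, so u(74700) = δ^2·u(94223) and δ^2 = u(74700)/u(94223).
With u(x) = x: δ^2 = 74700/94223 = 0.79280.
So δ = 0.79280^(1/2) ≈ 0.890.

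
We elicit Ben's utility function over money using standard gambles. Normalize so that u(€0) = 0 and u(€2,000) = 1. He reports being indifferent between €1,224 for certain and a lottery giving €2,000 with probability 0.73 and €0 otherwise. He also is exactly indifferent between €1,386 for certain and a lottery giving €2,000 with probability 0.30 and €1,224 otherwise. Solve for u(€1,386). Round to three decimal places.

0.811

The first gamble pins u(€1,224): it must equal 0.73·1 + 0.27·0 = 0.73.
Then u(€1,386) = 0.30·u(€2,000) + 0.70·u(€1,224) = 0.30·1.00 + 0.70·0.73 = 0.8110.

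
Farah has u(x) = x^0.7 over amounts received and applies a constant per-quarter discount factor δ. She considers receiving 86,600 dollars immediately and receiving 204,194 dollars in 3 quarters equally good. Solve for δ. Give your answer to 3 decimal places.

The payoff in 3 quarters is discounted by δ^3, so u(86600) = δ^3·u(204194) and δ^3 = u(86600)/u(204194).
Since u(x) = x^0.7, δ^3 = (86600/204194)^0.7 = 0.42411^0.7 = 0.54857.
Hence δ = (0.54857)^(1/3) = 0.81861.

δ ≈ 0.819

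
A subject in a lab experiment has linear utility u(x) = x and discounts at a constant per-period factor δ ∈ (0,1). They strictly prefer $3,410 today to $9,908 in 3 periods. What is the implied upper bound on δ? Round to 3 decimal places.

δ < 0.701

Under u(x) = x this choice says 3410 > δ^3·9908.
Hence δ^3 < 3410/9908 = 0.34417, and x ↦ x^(1/3) is increasing on (0,∞).
δ < 0.34417^(1/3) = 0.701.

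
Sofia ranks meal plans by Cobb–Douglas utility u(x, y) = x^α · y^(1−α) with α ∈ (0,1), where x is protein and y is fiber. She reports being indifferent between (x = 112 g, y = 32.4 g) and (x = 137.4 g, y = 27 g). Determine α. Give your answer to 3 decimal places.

The Cobb–Douglas utilities coincide, so 112^α·32.4^(1−α) = 137.4^α·27^(1−α).
(112/137.4)^α = (27/32.4)^(1−α); take logs: α·ln(112/137.4) = (1−α)·ln(27/32.4), i.e. α·-0.204398 = (1−α)·-0.182322.
Thus α·(-0.386720) = -0.182322, so α = -0.182322/-0.386720 ≈ 0.471.

α ≈ 0.471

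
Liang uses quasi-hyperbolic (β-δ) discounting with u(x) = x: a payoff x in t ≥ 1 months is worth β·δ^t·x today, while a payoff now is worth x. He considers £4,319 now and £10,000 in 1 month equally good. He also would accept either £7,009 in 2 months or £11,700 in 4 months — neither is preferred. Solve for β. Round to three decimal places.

β ≈ 0.558

The second indifference involves only future payoffs, so β cancels: β·δ^2·7009 = β·δ^4·11700, giving δ^2 = 7009/11700 = 0.59906, so δ = 0.77399.
Substituting δ into 4319 = β·δ·10000: β = 4319/(7739.896) ≈ 0.558.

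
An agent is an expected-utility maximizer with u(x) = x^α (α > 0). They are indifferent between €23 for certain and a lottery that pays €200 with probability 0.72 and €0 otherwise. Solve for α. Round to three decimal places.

Since u(0) = 0, the lottery's EU is 0.72·200^α.
Indifference: 23^α = 0.72·200^α, so (23/200)^α = 0.72.
Take logs: α = ln 0.72 / ln(23/200) ≈ 0.15189.

α ≈ 0.152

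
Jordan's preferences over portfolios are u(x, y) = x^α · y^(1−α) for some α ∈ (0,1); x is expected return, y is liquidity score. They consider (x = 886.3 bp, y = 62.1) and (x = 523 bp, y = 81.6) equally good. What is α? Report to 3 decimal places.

α ≈ 0.341

Set the two utilities equal: 886.3^α·62.1^(1−α) = 523^α·81.6^(1−α).
Rearrange to (886.3/523)^α = (81.6/62.1)^(1−α) and take logs: α·0.527474 = (1−α)·0.273083.
So α/(1−α) = (0.273083)/(0.527474) = 0.517718, and α = 0.517718/1.517718 ≈ 0.341.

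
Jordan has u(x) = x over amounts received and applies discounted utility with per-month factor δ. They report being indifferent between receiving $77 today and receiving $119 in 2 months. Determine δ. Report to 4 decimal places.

δ ≈ 0.8044

Equating discounted utilities: u(77) = δ^2·u(119) ⇒ δ^2 = u(77)/u(119).
With u(x) = x: δ^2 = 77/119 = 0.64706.
Hence δ = (0.64706)^(1/2) = 0.804400.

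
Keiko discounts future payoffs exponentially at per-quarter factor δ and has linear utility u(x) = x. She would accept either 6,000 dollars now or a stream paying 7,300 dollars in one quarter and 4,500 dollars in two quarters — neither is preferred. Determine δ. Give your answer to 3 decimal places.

Equating present values: 6000 = 7300δ + 4500δ².
Rearranged: 4500δ² + 7300δ − 6000 = 0.
δ = (−7300 + √(7300² + 4·4500·6000)) / (2·4500) = (−7300 + √161290000.00) / 9000 ≈ 0.600.

δ ≈ 0.600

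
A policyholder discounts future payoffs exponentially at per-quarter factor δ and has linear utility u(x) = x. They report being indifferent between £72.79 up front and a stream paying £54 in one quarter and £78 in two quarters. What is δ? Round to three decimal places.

Present value of the stream is 54·δ + 78·δ². Indifference gives 54δ + 78δ² = 72.79.
So 78δ² + 54δ − 72.79 = 0.
By the quadratic formula (taking the positive root), δ = (−54 + √25626.48) / 156 ≈ 0.680.

δ ≈ 0.680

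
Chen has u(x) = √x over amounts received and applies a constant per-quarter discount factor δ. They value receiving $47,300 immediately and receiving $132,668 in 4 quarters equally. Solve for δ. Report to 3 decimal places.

δ ≈ 0.879

The payoff in 4 quarters is discounted by δ^4, so u(47300) = δ^4·u(132668) and δ^4 = u(47300)/u(132668).
With u(x) = √x: δ^4 = √47300/√132668 = √(47300/132668) = 0.59710.
So δ = 0.59710^(1/4) ≈ 0.879.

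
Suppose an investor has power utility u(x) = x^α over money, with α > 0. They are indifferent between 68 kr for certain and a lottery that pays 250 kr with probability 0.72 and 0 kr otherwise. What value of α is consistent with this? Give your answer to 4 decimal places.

α ≈ 0.2523

EU(lottery) = 0.72·250^α + 0.28·0 = 0.72·250^α.
Setting u(68) equal to that: 68^α = 0.72·250^α ⇒ (68/250)^α = 0.72.
α = ln(0.72) / ln(68/250) = -0.3285041/-1.3019532 ≈ 0.2523.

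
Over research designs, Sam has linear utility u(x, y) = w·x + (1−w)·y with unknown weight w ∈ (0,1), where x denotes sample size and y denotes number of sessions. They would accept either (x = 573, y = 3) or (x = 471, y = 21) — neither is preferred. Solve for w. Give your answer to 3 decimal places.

Indifference: w·573 + (1−w)·3 = w·471 + (1−w)·21.
Rearranging, 102·w − 18·(1−w) = 0.
So w/(1−w) = 18/102 = 0.1765, giving w = 18/(102+18) = 0.150.

w = 0.150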